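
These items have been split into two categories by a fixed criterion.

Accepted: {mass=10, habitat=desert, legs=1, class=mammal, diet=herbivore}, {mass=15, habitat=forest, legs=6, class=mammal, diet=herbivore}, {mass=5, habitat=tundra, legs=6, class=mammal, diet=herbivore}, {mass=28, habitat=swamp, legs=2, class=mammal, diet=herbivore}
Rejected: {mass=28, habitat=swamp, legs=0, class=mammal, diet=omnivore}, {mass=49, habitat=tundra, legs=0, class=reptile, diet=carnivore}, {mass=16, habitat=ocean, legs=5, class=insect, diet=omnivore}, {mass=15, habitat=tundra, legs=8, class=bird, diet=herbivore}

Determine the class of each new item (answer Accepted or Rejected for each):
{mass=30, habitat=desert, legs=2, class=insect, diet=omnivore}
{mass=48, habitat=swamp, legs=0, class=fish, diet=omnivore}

Rejected, Rejected

The distinguishing property — diet is herbivore AND class is mammal — holds for all the 'Accepted' cases and none of the 'Rejected' cases.
{mass=30, habitat=desert, legs=2, class=insect, diet=omnivore}: diet is omnivore, class is insect, doesn't qualify → Rejected.
{mass=48, habitat=swamp, legs=0, class=fish, diet=omnivore}: diet is omnivore, class is fish, doesn't qualify → Rejected.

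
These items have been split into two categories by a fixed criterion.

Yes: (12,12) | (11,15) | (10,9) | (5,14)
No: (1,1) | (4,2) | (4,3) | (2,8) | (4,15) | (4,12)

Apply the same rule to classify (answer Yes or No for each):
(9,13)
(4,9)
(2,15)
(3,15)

'Yes' ⟺ first ≥ 5.
(9,13) — first 9, hence Yes.
(4,9) — first 4, hence No.
(2,15) — first 2, hence No.
(3,15) — first 3, hence No.

Yes, No, No, No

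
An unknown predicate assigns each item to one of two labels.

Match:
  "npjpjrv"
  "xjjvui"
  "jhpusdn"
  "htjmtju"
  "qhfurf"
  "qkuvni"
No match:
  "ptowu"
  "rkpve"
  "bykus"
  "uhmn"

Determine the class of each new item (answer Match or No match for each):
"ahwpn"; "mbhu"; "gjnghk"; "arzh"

No match, No match, Match, No match

Every 'Match' example satisfies: length ≥ 6. None of the 'No match' examples do.
No match: "ahwpn", since length 5. No match: "mbhu", since length 4. Match: "gjnghk", since length 6. No match: "arzh", since length 4.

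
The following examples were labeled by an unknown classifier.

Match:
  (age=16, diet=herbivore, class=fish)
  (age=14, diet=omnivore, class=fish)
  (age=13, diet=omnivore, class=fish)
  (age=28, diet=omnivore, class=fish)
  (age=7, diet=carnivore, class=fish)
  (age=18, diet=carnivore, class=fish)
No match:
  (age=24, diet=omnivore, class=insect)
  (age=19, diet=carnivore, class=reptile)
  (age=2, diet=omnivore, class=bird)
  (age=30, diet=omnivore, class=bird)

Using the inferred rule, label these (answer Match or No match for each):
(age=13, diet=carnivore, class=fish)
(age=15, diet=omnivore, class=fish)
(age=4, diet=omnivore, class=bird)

Match, Match, No match

Looking at the examples, the only property every 'Match' case has and every 'No match' case lacks is: class is fish.
(age=13, diet=carnivore, class=fish) — class is fish, hence Match.
(age=15, diet=omnivore, class=fish) — class is fish, hence Match.
(age=4, diet=omnivore, class=bird) — class is bird, hence No match.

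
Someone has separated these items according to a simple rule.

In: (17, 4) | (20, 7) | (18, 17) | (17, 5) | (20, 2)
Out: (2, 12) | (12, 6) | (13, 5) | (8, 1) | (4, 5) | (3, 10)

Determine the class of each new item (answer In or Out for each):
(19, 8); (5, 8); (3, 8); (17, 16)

In, Out, Out, In

Rule: sum ≥ 21. This holds for each 'In' example and fails for each 'Out' one.
(19, 8) — 19+8 = 27, hence In.
(5, 8) — 5+8 = 13, hence Out.
(3, 8) — 3+8 = 11, hence Out.
(17, 16) — 17+16 = 33, hence In.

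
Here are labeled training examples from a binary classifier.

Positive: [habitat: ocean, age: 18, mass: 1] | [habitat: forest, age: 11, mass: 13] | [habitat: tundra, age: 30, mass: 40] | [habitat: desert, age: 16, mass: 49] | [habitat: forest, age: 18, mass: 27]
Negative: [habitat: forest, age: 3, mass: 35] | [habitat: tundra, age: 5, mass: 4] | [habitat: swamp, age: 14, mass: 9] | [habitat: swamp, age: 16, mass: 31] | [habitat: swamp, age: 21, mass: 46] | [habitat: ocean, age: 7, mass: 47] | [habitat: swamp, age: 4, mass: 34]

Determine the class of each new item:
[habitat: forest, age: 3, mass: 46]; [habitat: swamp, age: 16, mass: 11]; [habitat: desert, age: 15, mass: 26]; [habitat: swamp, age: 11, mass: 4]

Negative, Negative, Positive, Negative

Rule: habitat is not swamp AND age ≥ 11. This holds for each 'Positive' example and fails for each 'Negative' one.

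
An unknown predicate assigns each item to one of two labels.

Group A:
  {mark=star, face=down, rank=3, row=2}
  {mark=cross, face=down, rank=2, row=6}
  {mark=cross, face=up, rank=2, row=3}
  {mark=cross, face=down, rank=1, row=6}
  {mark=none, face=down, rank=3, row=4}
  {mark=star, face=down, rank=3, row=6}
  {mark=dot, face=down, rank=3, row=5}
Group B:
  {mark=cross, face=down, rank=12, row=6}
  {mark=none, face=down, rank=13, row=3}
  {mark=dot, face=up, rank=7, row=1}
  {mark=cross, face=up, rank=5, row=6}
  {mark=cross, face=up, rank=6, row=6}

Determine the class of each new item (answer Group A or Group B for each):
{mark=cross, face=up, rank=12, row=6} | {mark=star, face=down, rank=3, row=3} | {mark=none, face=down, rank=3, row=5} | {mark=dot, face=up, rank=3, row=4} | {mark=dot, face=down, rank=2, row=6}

Group B, Group A, Group A, Group A, Group A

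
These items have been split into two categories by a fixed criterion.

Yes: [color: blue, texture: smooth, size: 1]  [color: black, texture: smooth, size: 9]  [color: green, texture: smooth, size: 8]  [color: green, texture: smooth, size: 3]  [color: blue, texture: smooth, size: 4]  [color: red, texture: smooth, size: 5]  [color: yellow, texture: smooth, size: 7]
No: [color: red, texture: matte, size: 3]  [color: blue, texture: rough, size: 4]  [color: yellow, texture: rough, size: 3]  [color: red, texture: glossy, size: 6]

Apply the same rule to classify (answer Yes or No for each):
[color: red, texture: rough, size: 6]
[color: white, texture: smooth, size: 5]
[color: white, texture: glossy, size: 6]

Every 'Yes' example satisfies: texture is smooth. None of the 'No' examples do.
[color: red, texture: rough, size: 6]: texture is rough — doesn't match, so No. [color: white, texture: smooth, size: 5]: texture is smooth — checks out, so Yes. [color: white, texture: glossy, size: 6]: texture is glossy — doesn't match, so No.

No, Yes, No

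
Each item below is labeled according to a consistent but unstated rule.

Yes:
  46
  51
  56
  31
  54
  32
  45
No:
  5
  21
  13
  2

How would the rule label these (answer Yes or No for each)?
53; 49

Yes, Yes

Rule: at least 31. This holds for each 'Yes' example and fails for each 'No' one.
53: 53 ≥ 31, passes → Yes.
49: 49 ≥ 31, passes → Yes.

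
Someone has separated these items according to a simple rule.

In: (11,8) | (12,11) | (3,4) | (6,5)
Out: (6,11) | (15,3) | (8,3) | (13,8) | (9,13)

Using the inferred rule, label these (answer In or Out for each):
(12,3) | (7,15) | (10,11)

'In' ⟺ |first − second| ≤ 3.
(12,3): |12−3| = 9 — does not pass, so Out. (7,15): |7−15| = 8 — does not pass, so Out. (10,11): |10−11| = 1 — fits, so In.

Out, Out, In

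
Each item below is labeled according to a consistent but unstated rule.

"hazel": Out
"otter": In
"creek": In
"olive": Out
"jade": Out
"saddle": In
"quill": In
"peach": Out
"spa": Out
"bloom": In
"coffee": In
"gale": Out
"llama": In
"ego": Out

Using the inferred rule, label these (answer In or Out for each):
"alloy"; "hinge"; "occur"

In, Out, In

The pattern is that an item is 'In' exactly when: has a double letter.
"alloy" — 'll' doubled, hence In.
"hinge" — no doubled letter, hence Out.
"occur" — 'cc' doubled, hence In.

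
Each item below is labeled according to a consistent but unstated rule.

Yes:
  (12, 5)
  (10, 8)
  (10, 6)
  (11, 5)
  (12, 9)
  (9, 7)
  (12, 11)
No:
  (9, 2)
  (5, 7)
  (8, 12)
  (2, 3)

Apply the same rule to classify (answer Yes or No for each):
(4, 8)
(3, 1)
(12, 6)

No, No, Yes

The distinguishing property — first > second AND sum ≥ 12 — holds for all the 'Yes' cases and none of the 'No' cases.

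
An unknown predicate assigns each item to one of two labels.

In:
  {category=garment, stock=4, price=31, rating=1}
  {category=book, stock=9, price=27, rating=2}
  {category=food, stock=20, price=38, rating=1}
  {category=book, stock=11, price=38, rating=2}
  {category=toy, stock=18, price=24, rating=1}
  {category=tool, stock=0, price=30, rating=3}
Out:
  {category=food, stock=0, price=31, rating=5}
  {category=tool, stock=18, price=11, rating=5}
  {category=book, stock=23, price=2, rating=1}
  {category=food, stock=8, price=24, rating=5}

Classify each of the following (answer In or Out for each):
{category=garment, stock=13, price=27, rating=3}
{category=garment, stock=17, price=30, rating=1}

In, In

The rule appears to be: price ≥ 11 AND rating ≤ 3.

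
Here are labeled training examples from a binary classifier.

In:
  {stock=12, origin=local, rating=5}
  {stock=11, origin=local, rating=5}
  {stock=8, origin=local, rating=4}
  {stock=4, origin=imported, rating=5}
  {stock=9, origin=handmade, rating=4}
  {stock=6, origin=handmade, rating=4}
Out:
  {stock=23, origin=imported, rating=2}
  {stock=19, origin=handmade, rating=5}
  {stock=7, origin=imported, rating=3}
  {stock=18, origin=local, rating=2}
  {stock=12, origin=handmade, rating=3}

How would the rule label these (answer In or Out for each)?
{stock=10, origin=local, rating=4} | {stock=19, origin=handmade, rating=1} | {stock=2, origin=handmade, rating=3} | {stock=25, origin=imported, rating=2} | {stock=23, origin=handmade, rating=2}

In, Out, Out, Out, Out

One predicate separates the groups cleanly: stock ≤ 12 AND rating ≥ 4.
{stock=10, origin=local, rating=4} — stock = 10, rating = 4, hence In. {stock=19, origin=handmade, rating=1} — stock = 19, rating = 1, hence Out. {stock=2, origin=handmade, rating=3} — stock = 2, rating = 3, hence Out. {stock=25, origin=imported, rating=2} — stock = 25, rating = 2, hence Out. {stock=23, origin=handmade, rating=2} — stock = 23, rating = 2, hence Out.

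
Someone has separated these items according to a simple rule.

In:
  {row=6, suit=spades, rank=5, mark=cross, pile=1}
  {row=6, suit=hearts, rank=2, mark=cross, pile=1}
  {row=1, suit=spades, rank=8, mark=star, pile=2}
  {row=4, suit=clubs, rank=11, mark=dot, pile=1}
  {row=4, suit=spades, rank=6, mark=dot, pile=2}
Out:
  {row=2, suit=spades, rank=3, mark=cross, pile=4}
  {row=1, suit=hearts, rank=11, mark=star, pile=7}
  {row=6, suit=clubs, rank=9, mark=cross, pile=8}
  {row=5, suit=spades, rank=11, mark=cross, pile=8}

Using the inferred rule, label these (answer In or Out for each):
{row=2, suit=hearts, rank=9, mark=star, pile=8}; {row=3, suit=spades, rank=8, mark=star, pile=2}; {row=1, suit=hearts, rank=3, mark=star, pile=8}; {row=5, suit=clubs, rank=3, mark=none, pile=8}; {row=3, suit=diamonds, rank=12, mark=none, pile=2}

Out, In, Out, Out, In

The classifier is using: pile ≤ 2.
{row=2, suit=hearts, rank=9, mark=star, pile=8} — pile = 8, hence Out.
{row=3, suit=spades, rank=8, mark=star, pile=2} — pile = 2, hence In.
{row=1, suit=hearts, rank=3, mark=star, pile=8} — pile = 8, hence Out.
{row=5, suit=clubs, rank=3, mark=none, pile=8} — pile = 8, hence Out.
{row=3, suit=diamonds, rank=12, mark=none, pile=2} — pile = 2, hence In.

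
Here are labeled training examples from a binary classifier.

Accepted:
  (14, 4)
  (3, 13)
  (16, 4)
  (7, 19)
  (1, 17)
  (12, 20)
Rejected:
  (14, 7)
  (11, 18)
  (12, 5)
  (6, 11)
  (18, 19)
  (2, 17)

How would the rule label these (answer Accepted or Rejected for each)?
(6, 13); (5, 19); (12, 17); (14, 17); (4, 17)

Rejected, Accepted, Rejected, Rejected, Rejected

Rule: sum is even. This holds for each 'Accepted' example and fails for each 'Rejected' one.
(6, 13): 6+13 = 19, doesn't qualify → Rejected.
(5, 19): 5+19 = 24, has this property → Accepted.
(12, 17): 12+17 = 29, doesn't qualify → Rejected.
(14, 17): 14+17 = 31, doesn't qualify → Rejected.
(4, 17): 4+17 = 21, doesn't qualify → Rejected.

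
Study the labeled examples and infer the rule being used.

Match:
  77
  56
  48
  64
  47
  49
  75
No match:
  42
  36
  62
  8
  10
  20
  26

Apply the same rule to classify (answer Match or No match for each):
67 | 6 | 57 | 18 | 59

The classifier is using: digit sum ≥ 10.
Match: 67, since digit sum 6+7 = 13.
No match: 6, since digit sum 6.
Match: 57, since digit sum 5+7 = 12.
No match: 18, since digit sum 1+8 = 9.
Match: 59, since digit sum 5+9 = 14.

Match, No match, Match, No match, Match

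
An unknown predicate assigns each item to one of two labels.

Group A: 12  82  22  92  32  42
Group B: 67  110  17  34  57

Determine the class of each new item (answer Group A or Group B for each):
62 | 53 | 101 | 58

Group A, Group B, Group B, Group B

Looking at the examples, the only property every 'Group A' case has and every 'Group B' case lacks is: ends in digit 2.
62: last digit 2 — satisfies this, so Group A.
53: last digit 3 — does not fit, so Group B.
101: last digit 1 — does not fit, so Group B.
58: last digit 8 — does not fit, so Group B.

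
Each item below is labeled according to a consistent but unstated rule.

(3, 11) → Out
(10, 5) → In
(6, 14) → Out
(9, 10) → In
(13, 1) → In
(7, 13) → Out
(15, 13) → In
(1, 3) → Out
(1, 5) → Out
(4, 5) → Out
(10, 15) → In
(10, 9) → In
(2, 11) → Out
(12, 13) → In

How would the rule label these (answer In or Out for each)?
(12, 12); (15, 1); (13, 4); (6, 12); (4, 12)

In, In, In, Out, Out

The distinguishing property — first ≥ 9 — holds for all the 'In' cases and none of the 'Out' cases.
(12, 12) — first 12, hence In.
(15, 1) — first 15, hence In.
(13, 4) — first 13, hence In.
(6, 12) — first 6, hence Out.
(4, 12) — first 4, hence Out.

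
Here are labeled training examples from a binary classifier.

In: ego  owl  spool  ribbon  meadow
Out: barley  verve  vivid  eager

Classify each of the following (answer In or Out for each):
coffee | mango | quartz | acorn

In, In, Out, In

The classifier is using: contains 'o'.
coffee → has 'o' → In.
mango → has 'o' → In.
quartz → no 'o' → Out.
acorn → has 'o' → In.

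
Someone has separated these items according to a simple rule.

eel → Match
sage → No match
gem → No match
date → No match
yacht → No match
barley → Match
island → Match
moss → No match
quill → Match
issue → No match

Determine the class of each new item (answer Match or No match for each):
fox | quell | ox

No match, Match, No match

The pattern is that an item is 'Match' exactly when: contains 'l'.
No match: fox, since no 'l'.
Match: quell, since has 'l'.
No match: ox, since no 'l'.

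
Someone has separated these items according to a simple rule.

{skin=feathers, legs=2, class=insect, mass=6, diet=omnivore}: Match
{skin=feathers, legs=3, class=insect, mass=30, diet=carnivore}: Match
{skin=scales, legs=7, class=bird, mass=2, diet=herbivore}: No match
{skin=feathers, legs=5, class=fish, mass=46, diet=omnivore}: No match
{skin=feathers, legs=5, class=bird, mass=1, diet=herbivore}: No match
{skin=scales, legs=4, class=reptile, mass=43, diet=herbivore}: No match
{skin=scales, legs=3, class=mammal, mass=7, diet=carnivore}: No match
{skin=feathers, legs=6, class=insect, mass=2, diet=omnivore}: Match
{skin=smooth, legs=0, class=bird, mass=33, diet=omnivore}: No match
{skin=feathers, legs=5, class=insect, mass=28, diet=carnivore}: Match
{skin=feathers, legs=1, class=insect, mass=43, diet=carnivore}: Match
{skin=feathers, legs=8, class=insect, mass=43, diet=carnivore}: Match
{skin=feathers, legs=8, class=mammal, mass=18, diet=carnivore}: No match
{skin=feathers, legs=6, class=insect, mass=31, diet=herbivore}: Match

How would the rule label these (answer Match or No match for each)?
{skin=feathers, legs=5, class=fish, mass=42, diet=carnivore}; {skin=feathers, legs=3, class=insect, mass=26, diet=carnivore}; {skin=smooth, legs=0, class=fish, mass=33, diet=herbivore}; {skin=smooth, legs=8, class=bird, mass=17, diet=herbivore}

No match, Match, No match, No match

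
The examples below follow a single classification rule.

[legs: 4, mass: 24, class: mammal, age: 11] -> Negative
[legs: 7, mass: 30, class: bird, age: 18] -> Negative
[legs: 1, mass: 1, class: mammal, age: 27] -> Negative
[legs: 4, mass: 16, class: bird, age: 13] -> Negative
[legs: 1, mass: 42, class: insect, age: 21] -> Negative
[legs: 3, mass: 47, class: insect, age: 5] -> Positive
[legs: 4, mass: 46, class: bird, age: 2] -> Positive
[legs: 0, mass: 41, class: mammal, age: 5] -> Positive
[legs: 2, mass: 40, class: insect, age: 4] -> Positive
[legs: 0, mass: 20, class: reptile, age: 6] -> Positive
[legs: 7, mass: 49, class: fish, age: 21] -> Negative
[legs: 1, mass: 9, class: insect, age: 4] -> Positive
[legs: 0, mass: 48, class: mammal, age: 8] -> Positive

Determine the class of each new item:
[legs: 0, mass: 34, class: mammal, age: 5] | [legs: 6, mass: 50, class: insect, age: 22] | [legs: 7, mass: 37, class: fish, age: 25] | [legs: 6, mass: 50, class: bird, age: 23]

Positive, Negative, Negative, Negative

The distinguishing property — age ≤ 8 — holds for all the 'Positive' cases and none of the 'Negative' cases.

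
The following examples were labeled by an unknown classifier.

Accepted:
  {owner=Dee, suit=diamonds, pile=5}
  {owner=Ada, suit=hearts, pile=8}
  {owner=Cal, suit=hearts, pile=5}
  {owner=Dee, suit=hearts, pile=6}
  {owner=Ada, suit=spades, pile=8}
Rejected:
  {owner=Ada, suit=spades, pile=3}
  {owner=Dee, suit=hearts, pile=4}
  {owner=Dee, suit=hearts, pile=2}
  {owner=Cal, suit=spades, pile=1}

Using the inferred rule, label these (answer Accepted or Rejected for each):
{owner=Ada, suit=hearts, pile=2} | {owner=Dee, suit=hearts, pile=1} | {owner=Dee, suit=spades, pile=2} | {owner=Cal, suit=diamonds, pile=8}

Rejected, Rejected, Rejected, Accepted

The rule appears to be: pile ≥ 5.
{owner=Ada, suit=hearts, pile=2} → pile = 2 → Rejected.
{owner=Dee, suit=hearts, pile=1} → pile = 1 → Rejected.
{owner=Dee, suit=spades, pile=2} → pile = 2 → Rejected.
{owner=Cal, suit=diamonds, pile=8} → pile = 8 → Accepted.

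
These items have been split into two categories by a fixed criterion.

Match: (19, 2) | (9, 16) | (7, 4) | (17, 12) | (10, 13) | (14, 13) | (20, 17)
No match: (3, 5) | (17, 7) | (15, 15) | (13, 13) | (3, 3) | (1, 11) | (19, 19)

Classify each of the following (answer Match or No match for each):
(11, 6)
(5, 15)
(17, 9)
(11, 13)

Match, No match, No match, No match

A rule that fits every label: sum is odd — true of each 'Match' example, false of each 'No match' one.
(11, 6): Match (11+6 = 17).
(5, 15): No match (5+15 = 20).
(17, 9): No match (17+9 = 26).
(11, 13): No match (11+13 = 24).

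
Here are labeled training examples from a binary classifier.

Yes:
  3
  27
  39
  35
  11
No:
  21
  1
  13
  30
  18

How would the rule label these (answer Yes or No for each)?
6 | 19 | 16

The distinguishing property — ≡ 3 (mod 4) — holds for all the 'Yes' cases and none of the 'No' cases.
6: 6 mod 4 = 2 — lacks this property, so No.
19: 19 mod 4 = 3 — satisfies this, so Yes.
16: 16 mod 4 = 0 — lacks this property, so No.

No, Yes, No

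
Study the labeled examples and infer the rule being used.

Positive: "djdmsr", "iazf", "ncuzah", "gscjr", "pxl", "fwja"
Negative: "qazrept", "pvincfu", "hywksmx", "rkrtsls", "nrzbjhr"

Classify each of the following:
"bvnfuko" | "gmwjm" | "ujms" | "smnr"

Negative, Positive, Positive, Positive

All 'Positive' examples share one property — length ≤ 6 — and every 'Negative' example lacks it.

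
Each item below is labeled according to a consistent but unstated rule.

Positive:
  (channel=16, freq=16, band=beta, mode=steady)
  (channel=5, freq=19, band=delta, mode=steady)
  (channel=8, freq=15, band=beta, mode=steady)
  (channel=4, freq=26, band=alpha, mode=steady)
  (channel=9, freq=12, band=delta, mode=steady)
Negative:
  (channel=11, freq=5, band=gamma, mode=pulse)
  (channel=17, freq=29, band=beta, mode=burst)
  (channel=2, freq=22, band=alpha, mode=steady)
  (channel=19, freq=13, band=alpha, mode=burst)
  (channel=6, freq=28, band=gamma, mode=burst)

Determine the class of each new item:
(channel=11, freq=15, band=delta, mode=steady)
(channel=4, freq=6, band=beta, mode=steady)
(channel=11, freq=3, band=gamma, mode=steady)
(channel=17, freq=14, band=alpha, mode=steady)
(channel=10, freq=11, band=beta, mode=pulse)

The rule appears to be: mode is steady AND channel ≥ 4.
Positive: (channel=11, freq=15, band=delta, mode=steady), since mode is steady, channel = 11. Positive: (channel=4, freq=6, band=beta, mode=steady), since mode is steady, channel = 4. Positive: (channel=11, freq=3, band=gamma, mode=steady), since mode is steady, channel = 11. Positive: (channel=17, freq=14, band=alpha, mode=steady), since mode is steady, channel = 17. Negative: (channel=10, freq=11, band=beta, mode=pulse), since mode is pulse, channel = 10.

Positive, Positive, Positive, Positive, Negative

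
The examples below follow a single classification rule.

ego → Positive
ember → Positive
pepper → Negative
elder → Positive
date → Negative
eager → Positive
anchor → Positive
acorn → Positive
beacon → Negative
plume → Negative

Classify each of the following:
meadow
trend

All 'Positive' examples share one property — starts with a vowel — and every 'Negative' example lacks it.
meadow: starts with 'm', does not satisfy this → Negative. trend: starts with 't', does not satisfy this → Negative.

Negative, Negative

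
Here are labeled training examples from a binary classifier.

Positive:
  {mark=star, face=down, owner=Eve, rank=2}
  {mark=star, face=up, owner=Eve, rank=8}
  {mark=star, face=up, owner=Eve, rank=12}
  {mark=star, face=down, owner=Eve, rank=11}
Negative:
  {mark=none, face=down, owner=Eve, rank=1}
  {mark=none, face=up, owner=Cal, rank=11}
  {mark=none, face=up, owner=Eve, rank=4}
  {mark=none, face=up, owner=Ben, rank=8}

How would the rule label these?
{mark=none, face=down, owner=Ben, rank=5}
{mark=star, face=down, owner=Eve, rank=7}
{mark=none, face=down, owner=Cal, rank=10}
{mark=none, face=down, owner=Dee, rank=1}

Negative, Positive, Negative, Negative

The common property of the 'Positive' items is: mark is star. No 'Negative' item has it.
{mark=none, face=down, owner=Ben, rank=5} → mark is none → Negative. {mark=star, face=down, owner=Eve, rank=7} → mark is star → Positive. {mark=none, face=down, owner=Cal, rank=10} → mark is none → Negative. {mark=none, face=down, owner=Dee, rank=1} → mark is none → Negative.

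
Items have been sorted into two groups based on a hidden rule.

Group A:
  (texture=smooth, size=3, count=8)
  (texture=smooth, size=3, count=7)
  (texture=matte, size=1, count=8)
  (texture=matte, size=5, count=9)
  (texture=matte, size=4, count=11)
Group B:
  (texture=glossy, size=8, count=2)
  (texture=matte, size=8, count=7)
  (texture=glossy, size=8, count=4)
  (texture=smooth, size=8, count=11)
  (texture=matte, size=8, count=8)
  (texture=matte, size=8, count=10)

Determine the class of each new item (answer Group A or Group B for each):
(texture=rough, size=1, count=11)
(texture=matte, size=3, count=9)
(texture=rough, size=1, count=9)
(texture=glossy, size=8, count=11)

Group A, Group A, Group A, Group B

A rule that fits every label: size ≤ 5 — true of each 'Group A' example, false of each 'Group B' one.
(texture=rough, size=1, count=11) → size = 1 → Group A. (texture=matte, size=3, count=9) → size = 3 → Group A. (texture=rough, size=1, count=9) → size = 1 → Group A. (texture=glossy, size=8, count=11) → size = 8 → Group B.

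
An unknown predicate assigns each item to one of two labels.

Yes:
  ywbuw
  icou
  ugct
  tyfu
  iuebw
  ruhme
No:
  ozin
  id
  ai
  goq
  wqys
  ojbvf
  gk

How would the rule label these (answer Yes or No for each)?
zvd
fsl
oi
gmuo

No, No, No, Yes

The common property of the 'Yes' items is: contains 'u'. No 'No' item has it.
No: zvd, since no 'u'.
No: fsl, since no 'u'.
No: oi, since no 'u'.
Yes: gmuo, since has 'u'.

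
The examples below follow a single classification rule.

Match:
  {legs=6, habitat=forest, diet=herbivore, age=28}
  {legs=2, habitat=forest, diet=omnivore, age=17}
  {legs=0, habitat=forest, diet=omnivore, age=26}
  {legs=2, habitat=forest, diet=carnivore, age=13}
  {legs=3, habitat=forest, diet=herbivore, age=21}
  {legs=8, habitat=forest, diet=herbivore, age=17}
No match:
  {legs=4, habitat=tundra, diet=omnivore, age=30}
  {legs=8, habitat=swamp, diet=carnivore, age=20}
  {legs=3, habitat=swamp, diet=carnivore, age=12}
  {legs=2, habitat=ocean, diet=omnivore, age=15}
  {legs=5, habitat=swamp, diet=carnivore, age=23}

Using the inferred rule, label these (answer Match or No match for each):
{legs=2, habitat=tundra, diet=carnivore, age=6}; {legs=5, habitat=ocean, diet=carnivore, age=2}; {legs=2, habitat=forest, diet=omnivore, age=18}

Rule: habitat is forest. This holds for each 'Match' example and fails for each 'No match' one.
{legs=2, habitat=tundra, diet=carnivore, age=6}: habitat is tundra — does not satisfy this, so No match.
{legs=5, habitat=ocean, diet=carnivore, age=2}: habitat is ocean — does not satisfy this, so No match.
{legs=2, habitat=forest, diet=omnivore, age=18}: habitat is forest — fits, so Match.

No match, No match, Match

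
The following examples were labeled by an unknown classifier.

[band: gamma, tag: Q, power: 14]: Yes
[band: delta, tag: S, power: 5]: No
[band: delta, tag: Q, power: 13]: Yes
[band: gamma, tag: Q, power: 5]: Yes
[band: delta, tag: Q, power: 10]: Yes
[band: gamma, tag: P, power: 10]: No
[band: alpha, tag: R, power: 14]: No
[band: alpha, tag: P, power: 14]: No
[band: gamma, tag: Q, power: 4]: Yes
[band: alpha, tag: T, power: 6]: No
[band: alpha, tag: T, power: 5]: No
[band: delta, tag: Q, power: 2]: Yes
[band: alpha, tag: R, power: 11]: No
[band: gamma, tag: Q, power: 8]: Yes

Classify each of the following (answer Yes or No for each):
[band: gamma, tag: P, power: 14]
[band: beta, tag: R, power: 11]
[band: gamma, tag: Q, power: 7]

The distinguishing property — tag is Q — holds for all the 'Yes' cases and none of the 'No' cases.
[band: gamma, tag: P, power: 14]: tag is P, does not fit → No.
[band: beta, tag: R, power: 11]: tag is R, does not fit → No.
[band: gamma, tag: Q, power: 7]: tag is Q, qualifies → Yes.

No, No, Yes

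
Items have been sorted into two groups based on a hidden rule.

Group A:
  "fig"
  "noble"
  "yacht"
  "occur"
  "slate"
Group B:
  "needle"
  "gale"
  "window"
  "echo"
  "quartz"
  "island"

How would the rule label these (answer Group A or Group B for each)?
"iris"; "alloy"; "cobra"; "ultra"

The distinguishing property — odd length — holds for all the 'Group A' cases and none of the 'Group B' cases.

Group B, Group A, Group A, Group A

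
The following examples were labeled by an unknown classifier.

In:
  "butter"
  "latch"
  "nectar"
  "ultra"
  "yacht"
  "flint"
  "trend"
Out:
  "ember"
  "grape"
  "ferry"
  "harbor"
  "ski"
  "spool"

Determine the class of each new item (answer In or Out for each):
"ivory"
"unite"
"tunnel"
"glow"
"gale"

Out, In, In, Out, Out

The distinguishing property — contains 't' — holds for all the 'In' cases and none of the 'Out' cases.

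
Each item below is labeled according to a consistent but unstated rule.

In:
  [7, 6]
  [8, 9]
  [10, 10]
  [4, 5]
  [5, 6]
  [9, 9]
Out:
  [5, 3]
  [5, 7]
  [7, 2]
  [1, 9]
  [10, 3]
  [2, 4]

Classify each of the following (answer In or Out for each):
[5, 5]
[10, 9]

In, In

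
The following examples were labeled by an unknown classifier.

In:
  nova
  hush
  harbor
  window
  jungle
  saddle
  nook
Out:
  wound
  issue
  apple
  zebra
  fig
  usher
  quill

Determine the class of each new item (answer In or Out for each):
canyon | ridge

The simplest hypothesis consistent with all the labels is: even length.
canyon: length 6, qualifies → In. ridge: length 5, doesn't qualify → Out.

In, Out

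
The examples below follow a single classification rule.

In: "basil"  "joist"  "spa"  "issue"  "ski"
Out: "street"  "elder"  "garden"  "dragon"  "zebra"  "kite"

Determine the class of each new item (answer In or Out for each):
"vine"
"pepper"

The common property of the 'In' items is: odd length AND contains 's'. No 'Out' item has it.
Out: "vine", since length 4, no 's'.
Out: "pepper", since length 6, no 's'.

Out, Out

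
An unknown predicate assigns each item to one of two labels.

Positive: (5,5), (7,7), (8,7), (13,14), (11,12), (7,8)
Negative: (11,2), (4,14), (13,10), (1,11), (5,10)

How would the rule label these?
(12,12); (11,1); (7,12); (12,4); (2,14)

The rule appears to be: |first − second| ≤ 1.
(12,12): |12−12| = 0, passes → Positive. (11,1): |11−1| = 10, fails the rule → Negative. (7,12): |7−12| = 5, fails the rule → Negative. (12,4): |12−4| = 8, fails the rule → Negative. (2,14): |2−14| = 12, fails the rule → Negative.

Positive, Negative, Negative, Negative, Negative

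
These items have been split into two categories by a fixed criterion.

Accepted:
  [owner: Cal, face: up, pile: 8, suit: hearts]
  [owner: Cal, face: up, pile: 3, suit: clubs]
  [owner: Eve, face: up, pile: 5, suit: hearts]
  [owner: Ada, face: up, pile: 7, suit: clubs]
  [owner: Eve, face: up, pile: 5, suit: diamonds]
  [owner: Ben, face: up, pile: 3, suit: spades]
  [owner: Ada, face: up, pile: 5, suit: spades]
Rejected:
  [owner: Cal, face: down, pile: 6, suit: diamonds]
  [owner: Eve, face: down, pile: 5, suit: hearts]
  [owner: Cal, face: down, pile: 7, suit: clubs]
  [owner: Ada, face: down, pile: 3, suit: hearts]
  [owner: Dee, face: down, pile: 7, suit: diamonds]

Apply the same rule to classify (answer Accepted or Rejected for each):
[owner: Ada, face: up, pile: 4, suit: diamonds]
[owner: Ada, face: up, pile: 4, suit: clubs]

Accepted, Accepted

All 'Accepted' examples share one property — face is up — and every 'Rejected' example lacks it.
[owner: Ada, face: up, pile: 4, suit: diamonds]: face is up, qualifies → Accepted. [owner: Ada, face: up, pile: 4, suit: clubs]: face is up, qualifies → Accepted.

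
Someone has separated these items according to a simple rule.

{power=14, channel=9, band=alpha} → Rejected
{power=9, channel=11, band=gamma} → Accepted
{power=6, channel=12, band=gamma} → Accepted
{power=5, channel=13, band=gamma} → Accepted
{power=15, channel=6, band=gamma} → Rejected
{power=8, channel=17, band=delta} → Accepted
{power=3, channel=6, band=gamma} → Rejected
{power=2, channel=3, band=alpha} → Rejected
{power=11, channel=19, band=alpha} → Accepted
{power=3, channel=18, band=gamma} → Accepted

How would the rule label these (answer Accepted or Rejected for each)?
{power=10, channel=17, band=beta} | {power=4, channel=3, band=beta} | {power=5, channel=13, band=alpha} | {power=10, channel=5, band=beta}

The rule appears to be: channel ≥ 11.
{power=10, channel=17, band=beta} — channel = 17, hence Accepted. {power=4, channel=3, band=beta} — channel = 3, hence Rejected. {power=5, channel=13, band=alpha} — channel = 13, hence Accepted. {power=10, channel=5, band=beta} — channel = 5, hence Rejected.

Accepted, Rejected, Accepted, Rejected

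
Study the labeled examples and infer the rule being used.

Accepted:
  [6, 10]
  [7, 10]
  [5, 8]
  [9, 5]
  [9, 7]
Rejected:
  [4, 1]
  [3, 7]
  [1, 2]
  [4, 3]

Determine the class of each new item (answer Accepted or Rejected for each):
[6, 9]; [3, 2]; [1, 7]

The classifier is using: sum ≥ 13.
[6, 9]: Accepted (6+9 = 15).
[3, 2]: Rejected (3+2 = 5).
[1, 7]: Rejected (1+7 = 8).

Accepted, Rejected, Rejected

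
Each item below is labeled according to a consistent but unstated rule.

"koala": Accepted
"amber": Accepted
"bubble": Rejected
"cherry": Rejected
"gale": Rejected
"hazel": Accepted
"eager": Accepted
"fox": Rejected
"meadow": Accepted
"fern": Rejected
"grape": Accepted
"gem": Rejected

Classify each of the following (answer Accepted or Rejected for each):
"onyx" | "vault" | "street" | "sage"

The rule appears to be: length ≥ 5 AND contains 'a'.

Rejected, Accepted, Rejected, Rejected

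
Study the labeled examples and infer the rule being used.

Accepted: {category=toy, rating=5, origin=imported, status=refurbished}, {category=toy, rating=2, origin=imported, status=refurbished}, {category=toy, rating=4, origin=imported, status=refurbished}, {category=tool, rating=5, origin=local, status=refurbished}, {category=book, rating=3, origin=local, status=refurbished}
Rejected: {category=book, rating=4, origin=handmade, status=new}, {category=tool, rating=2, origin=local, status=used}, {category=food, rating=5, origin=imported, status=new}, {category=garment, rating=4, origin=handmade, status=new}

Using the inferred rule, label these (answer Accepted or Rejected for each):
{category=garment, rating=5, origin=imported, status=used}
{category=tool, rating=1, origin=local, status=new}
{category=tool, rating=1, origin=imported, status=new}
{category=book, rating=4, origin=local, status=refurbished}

The pattern is that an item is 'Accepted' exactly when: status is refurbished.
{category=garment, rating=5, origin=imported, status=used} → status is used → Rejected. {category=tool, rating=1, origin=local, status=new} → status is new → Rejected. {category=tool, rating=1, origin=imported, status=new} → status is new → Rejected. {category=book, rating=4, origin=local, status=refurbished} → status is refurbished → Accepted.

Rejected, Rejected, Rejected, Accepted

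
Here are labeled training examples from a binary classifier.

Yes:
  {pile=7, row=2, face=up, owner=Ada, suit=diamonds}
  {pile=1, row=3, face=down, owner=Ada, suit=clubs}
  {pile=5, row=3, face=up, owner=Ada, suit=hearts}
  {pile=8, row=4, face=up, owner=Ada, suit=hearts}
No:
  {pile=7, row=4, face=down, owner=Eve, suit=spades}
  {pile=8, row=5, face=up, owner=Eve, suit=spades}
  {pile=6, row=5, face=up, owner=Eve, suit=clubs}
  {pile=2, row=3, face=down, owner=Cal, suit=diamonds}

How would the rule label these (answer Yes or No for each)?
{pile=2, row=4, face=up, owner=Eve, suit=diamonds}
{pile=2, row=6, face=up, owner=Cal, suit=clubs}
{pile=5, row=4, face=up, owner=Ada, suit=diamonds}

'Yes' ⟺ owner is Ada.
{pile=2, row=4, face=up, owner=Eve, suit=diamonds} → owner is Eve → No. {pile=2, row=6, face=up, owner=Cal, suit=clubs} → owner is Cal → No. {pile=5, row=4, face=up, owner=Ada, suit=diamonds} → owner is Ada → Yes.

No, No, Yes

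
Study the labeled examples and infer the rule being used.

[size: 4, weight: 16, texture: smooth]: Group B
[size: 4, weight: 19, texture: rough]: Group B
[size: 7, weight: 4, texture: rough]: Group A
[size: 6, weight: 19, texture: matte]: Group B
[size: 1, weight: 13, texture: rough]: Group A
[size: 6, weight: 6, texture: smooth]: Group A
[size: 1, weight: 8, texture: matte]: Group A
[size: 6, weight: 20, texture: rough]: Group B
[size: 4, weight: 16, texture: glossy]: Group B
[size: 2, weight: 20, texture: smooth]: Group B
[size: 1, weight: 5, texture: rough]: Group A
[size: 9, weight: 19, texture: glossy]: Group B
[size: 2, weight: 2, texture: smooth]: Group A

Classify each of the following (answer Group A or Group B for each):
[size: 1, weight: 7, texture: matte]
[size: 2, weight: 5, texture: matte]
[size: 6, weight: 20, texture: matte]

Group A, Group A, Group B

All 'Group A' examples share one property — weight ≤ 13 — and every 'Group B' example lacks it.
[size: 1, weight: 7, texture: matte] → weight = 7 → Group A. [size: 2, weight: 5, texture: matte] → weight = 5 → Group A. [size: 6, weight: 20, texture: matte] → weight = 20 → Group B.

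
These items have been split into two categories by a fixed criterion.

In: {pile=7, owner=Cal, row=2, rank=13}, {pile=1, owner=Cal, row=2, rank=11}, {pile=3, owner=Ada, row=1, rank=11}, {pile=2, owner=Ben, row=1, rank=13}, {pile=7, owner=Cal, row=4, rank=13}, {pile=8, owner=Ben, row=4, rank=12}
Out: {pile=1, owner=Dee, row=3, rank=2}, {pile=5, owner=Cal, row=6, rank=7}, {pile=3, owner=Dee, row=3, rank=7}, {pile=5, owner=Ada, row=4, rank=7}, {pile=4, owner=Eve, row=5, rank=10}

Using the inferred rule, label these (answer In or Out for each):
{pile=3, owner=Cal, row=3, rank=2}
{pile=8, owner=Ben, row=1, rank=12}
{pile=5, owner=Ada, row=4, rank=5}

Out, In, Out

The pattern is that an item is 'In' exactly when: rank ≥ 11.
Out: {pile=3, owner=Cal, row=3, rank=2}, since rank = 2.
In: {pile=8, owner=Ben, row=1, rank=12}, since rank = 12.
Out: {pile=5, owner=Ada, row=4, rank=5}, since rank = 5.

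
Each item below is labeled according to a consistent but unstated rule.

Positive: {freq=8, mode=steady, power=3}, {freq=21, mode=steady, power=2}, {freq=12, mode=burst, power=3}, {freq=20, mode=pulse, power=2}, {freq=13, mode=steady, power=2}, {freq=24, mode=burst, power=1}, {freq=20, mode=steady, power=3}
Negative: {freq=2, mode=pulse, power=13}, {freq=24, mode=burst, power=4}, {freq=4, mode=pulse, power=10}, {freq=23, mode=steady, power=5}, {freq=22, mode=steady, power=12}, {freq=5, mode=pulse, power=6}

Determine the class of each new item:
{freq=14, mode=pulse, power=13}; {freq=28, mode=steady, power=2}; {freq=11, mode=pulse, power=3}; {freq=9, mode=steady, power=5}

One predicate separates the groups cleanly: power ≤ 3.
{freq=14, mode=pulse, power=13} — power = 13, hence Negative. {freq=28, mode=steady, power=2} — power = 2, hence Positive. {freq=11, mode=pulse, power=3} — power = 3, hence Positive. {freq=9, mode=steady, power=5} — power = 5, hence Negative.

Negative, Positive, Positive, Negative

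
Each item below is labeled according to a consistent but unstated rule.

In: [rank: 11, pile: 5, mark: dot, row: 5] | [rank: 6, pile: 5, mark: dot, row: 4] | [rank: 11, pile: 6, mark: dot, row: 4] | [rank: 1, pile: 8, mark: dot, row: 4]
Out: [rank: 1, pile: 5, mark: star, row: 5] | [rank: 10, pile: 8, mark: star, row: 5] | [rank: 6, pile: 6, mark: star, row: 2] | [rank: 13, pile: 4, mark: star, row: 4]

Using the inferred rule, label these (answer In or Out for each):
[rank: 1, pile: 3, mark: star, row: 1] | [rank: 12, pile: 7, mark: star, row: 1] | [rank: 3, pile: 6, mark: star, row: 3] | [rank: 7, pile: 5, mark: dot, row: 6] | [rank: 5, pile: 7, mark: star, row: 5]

Out, Out, Out, In, Out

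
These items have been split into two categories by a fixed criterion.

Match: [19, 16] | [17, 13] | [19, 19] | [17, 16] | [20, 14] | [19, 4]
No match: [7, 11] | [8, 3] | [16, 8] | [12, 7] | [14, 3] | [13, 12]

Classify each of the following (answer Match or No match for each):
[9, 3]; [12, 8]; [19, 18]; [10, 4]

The distinguishing property — first ≥ 17 — holds for all the 'Match' cases and none of the 'No match' cases.

No match, No match, Match, No match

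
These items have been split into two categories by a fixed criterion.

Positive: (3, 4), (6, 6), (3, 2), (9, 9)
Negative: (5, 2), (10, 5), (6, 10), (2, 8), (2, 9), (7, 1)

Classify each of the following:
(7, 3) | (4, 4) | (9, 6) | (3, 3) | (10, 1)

Negative, Positive, Negative, Positive, Negative

The classifier is using: |first − second| ≤ 1.
(7, 3) → |7−3| = 4 → Negative. (4, 4) → |4−4| = 0 → Positive. (9, 6) → |9−6| = 3 → Negative. (3, 3) → |3−3| = 0 → Positive. (10, 1) → |10−1| = 9 → Negative.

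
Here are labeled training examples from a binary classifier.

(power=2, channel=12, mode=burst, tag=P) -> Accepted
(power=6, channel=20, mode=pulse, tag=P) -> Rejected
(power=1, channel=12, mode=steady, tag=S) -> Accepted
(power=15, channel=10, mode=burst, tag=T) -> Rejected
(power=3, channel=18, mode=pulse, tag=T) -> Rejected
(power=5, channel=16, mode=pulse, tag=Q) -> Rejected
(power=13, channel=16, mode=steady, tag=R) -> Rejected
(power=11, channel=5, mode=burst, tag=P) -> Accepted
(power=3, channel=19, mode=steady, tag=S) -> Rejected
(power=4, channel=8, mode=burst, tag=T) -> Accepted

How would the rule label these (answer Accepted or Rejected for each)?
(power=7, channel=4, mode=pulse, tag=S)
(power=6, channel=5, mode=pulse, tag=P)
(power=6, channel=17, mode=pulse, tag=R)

Accepted, Accepted, Rejected

The rule appears to be: channel ≤ 12 AND power ≤ 11.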